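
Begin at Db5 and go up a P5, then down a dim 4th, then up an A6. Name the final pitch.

Db5 up a perfect fifth → Ab5 (7 semitones).
Ab5 down a diminished fourth → E5 (4 semitones).
Up an augmented sixth from E5: C##6 (10 semitones up).

C##6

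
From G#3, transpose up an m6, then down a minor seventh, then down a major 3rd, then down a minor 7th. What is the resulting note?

A minor sixth up from G#3 is E4.
Down a minor seventh from E4: F#3 (10 semitones down).
F#3 down a major third → D3 (4 semitones).
Down a minor seventh from D3: E2 (10 semitones down).

E2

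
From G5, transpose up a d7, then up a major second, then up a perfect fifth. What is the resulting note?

G5 up a diminished seventh → Fb6 (9 semitones).
Fb6 up a major second → Gb6 (2 semitones).
Up a perfect fifth from Gb6: Db7 (7 semitones up).

Db7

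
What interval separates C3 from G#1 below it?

Descending from C3 to G#1 is the same interval as ascending G#1 to C3.
G to C spans four letter names (G-A-B-C), plus an octave — that makes it an eleventh of some quality.
A perfect eleventh would be 17 semitones; G#1 to C3 is 16, one semitone narrower, so the interval is diminished.
(Equivalently, a compound diminished fourth: a diminished fourth plus an octave.)

diminished 11th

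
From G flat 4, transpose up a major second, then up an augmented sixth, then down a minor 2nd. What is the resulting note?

E sharp 5

Gb4 up a major second → Ab4 (2 semitones).
An augmented sixth up from Ab4 is F#5.
A minor second down from F#5 is E#5.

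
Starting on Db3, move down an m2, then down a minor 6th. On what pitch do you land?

Db3 down a minor second → C3 (1 semitone).
C3 down a minor sixth → E2 (8 semitones).

E2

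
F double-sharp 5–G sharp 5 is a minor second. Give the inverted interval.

M7

The rule of nine gives the new number: 9 − 2 = 7, so a second becomes a seventh.
And minor becomes major under inversion, so we get a major seventh.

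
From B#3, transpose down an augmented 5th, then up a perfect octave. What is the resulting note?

B#3 down an augmented fifth → E3 (8 semitones).
E3 up a perfect octave → E4 (12 semitones).

E4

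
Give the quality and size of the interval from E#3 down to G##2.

m6

Descending from E#3 to G##2 is the same interval as ascending G##2 to E#3.
G to E spans six letter names (G-A-B-C-D-E): a sixth.
At 8 semitones, G##2→E#3 falls one short of a major sixth: minor.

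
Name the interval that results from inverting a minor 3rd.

M6

The rule of nine gives the new number: 9 − 3 = 6, so a third becomes a sixth.
And minor becomes major under inversion, so we get a major sixth.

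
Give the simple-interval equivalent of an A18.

Take out 2 octaves (14 from the number): 18 − 14 = 4.
So an augmented eighteenth is 2 octaves plus an augmented fourth. The quality is unchanged.

augmented fourth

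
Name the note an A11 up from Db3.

Counting four letter names plus an octave up from D lands on G.
An augmented eleventh spans 18 semitones, so from Db3 the target pitch is G4.

G4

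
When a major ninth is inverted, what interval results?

First reduce the compound major ninth to its simple form, a major second.
Inverted interval numbers add to nine, so a second pairs with a seventh (2 + 7 = 9).
Quality inverts too: major becomes minor. That makes the inversion a minor seventh.

minor 7th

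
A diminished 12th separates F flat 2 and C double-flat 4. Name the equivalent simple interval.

Subtracting seven from the interval number removes an octave: 12 − 7 = 5.
So a diminished twelfth is an octave plus a diminished fifth. The quality is unchanged.

d5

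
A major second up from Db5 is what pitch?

Eb5

Two letter names up from D: E.
Moving 2 semitones up from Db5 (the size of a major second) reaches Eb5.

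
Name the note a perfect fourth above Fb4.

Bbb4

The fourth takes the letter from F up to B.
A perfect fourth spans 5 semitones, so from Fb4 the target pitch is Bbb4.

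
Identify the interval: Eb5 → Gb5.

m3

E to G spans three letter names (E-F-G), so the interval is some kind of third.
Eb5 to Gb5 is 3 semitones, a half step short of the major third (4), so this is minor.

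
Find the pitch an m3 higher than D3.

The third takes the letter from D up to F.
A minor third is 3 semitones; 3 semitones up from D3 gives F3.

F3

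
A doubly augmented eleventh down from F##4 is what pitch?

The eleventh's letter: F down four letter names plus an octave → C.
A doubly augmented eleventh spans 19 semitones, so from F##4 the target pitch is C3.

C3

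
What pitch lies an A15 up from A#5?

A##7

For a fifteenth the letter name doesn't change: still A, two octaves up.
An augmented fifteenth spans 25 semitones, so from A#5 the target pitch is A##7.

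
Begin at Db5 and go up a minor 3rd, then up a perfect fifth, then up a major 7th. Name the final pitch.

A minor third up from Db5 is Fb5.
Fb5 up a perfect fifth → Cb6 (7 semitones).
A major seventh up from Cb6 is Bb6.

Bb6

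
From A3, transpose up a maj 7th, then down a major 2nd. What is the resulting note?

A major seventh up from A3 is G#4.
Down a major second from G#4: F#4 (2 semitones down).

F#4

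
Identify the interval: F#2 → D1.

major tenth

Descending from F#2 to D1 is the same interval as ascending D1 to F#2.
D to F spans three letter names (D-E-F), plus an octave: a tenth.
D1 to F#2 is 16 semitones, matching the major tenth exactly, so the quality is major.
(Equivalently, a compound major third: a major third plus an octave.)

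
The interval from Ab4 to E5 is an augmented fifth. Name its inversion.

diminished 4th

Interval numbers invert to sum to nine: 5 + 4 = 9, so a fifth inverts to a fourth.
The quality also flips — augmented becomes diminished — giving a diminished fourth.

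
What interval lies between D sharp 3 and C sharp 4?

minor seventh

D to C spans seven letter names (D-E-F-G-A-B-C) — that makes it a seventh of some quality.
A major seventh would be 11 semitones, but D#3 to C#4 is 10 — one semitone narrower, making it a minor seventh.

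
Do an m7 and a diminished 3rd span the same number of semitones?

No

A minor seventh is 10 semitones but a diminished third is 2 semitones — different sizes.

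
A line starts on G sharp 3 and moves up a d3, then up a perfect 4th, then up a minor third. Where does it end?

Up a diminished third from G#3: Bb3 (2 semitones up).
Up a perfect fourth from Bb3: Eb4 (5 semitones up).
Up a minor third from Eb4: Gb4 (3 semitones up).

G flat 4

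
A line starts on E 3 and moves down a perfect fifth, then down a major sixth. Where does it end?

E3 down a perfect fifth → A2 (7 semitones).
Down a major sixth from A2: C2 (9 semitones down).

C 2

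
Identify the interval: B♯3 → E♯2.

perfect twelfth

Descending from B#3 to E#2 is the same interval as ascending E#2 to B#3.
E to B spans five letter names (E-F-G-A-B), plus an octave: a twelfth.
Counting semitones, E#2→B#3 is 19, which is the perfect twelfth.
(Equivalently, a compound perfect fifth: a perfect fifth plus an octave.)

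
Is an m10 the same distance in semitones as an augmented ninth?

Yes

Both span 15 semitones: a minor tenth and an augmented ninth are the same chromatic distance.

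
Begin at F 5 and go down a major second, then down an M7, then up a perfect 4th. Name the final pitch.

F5 down a major second → Eb5 (2 semitones).
Eb5 down a major seventh → Fb4 (11 semitones).
Up a perfect fourth from Fb4: Bbb4 (5 semitones up).

B double-flat 4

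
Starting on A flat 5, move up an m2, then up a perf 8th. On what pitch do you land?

B double-flat 6

Up a minor second from Ab5: Bbb5 (1 semitone up).
A perfect octave up from Bbb5 is Bbb6.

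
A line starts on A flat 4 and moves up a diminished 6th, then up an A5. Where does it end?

Ab4 up a diminished sixth → Fbb5 (7 semitones).
Fbb5 up an augmented fifth → Cb6 (8 semitones).

C flat 6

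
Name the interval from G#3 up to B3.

minor 3rd

G to B spans three letter names (G-A-B) — that makes it a third of some quality.
A major third would be 4 semitones, but G#3 to B3 is 3 — one semitone narrower, making it a minor third.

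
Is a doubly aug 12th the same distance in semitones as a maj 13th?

Both span 21 semitones: a doubly augmented twelfth and a major thirteenth are the same chromatic distance.

Yes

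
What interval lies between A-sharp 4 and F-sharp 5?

A to F spans six letter names (A-B-C-D-E-F): a sixth.
A#4 to F#5 is 8 semitones, a half step short of the major sixth (9), so this is minor.

minor sixth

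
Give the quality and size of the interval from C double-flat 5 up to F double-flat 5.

P4

C to F spans four letter names (C-D-E-F), so the interval is some kind of fourth.
Cbb5 to Fbb5 is 5 semitones, matching the perfect fourth exactly, so the quality is perfect.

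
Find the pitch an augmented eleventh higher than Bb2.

E4

Four letters up from B (plus an octave) reaches E.
An augmented eleventh spans 18 semitones, so from Bb2 the target pitch is E4.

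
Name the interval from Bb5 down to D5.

Descending from Bb5 to D5 is the same interval as ascending D5 to Bb5.
D to B spans six letter names (D-E-F-G-A-B): a sixth.
At 8 semitones, D5→Bb5 falls one short of a major sixth: minor.

minor sixth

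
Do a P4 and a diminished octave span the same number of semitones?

5 semitones (perfect fourth) vs 11 semitones (diminished octave): not equal.

No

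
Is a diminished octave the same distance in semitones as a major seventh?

Both span 11 semitones: a diminished octave and a major seventh are the same chromatic distance.

Yes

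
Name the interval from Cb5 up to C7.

A15

C to C is the same letter name, plus 2 octaves, so the interval is some kind of fifteenth.
Cb5 to C7 spans 25 semitones — one semitone wider than the perfect fifteenth (24) — giving an augmented fifteenth.
(Equivalently, a compound augmented octave: an augmented octave plus an octave.)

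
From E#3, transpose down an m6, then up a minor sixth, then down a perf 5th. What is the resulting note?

E#3 down a minor sixth → G##2 (8 semitones).
Up a minor sixth from G##2: E#3 (8 semitones up).
Down a perfect fifth from E#3: A#2 (7 semitones down).

A#2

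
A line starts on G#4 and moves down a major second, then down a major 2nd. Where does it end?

E4

A major second down from G#4 is F#4.
Down a major second from F#4: E4 (2 semitones down).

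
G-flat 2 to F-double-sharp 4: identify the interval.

G to F spans seven letter names (G-A-B-C-D-E-F), plus an octave, so the interval is some kind of fourteenth.
A major fourteenth would be 23 semitones; Gb2 to F##4 is 25, two semitones wider, so the interval is doubly augmented.
(Equivalently, a compound doubly augmented seventh: a doubly augmented seventh plus an octave.)

doubly augmented fourteenth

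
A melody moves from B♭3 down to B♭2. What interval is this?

P8

Descending from Bb3 to Bb2 is the same interval as ascending Bb2 to Bb3.
B to B is the same letter name, plus an octave, so the interval is some kind of octave.
Bb2 to Bb3 is 12 semitones, matching the perfect octave exactly, so the quality is perfect.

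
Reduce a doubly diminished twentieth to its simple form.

doubly diminished sixth

Each octave removed subtracts seven from the number: 20 − 14 = 6.
So a doubly diminished twentieth is 2 octaves plus a doubly diminished sixth. The quality is unchanged.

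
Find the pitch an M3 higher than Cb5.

Counting three letter names up from C lands on E.
Moving 4 semitones up from Cb5 (the size of a major third) reaches Eb5.

Eb5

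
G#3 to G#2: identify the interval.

P8

Descending from G#3 to G#2 is the same interval as ascending G#2 to G#3.
G to G is the same letter name, plus an octave, so the interval is some kind of octave.
G#2 to G#3 is 12 semitones, matching the perfect octave exactly, so the quality is perfect.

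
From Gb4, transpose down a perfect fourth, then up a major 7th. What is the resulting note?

C5

Gb4 down a perfect fourth → Db4 (5 semitones).
Up a major seventh from Db4: C5 (11 semitones up).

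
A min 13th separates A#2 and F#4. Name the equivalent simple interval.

minor 6th

Each octave removed subtracts seven from the number: 13 − 7 = 6.
So a minor thirteenth is an octave plus a minor sixth. The quality is unchanged.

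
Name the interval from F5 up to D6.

F to D spans six letter names (F-G-A-B-C-D) — that makes it a sixth of some quality.
The major sixth spans 9 semitones, and F5 to D6 is exactly 9 semitones — so this is a major sixth.

major sixth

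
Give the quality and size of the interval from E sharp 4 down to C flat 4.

doubly augmented third

Descending from E#4 to Cb4 is the same interval as ascending Cb4 to E#4.
C to E spans three letter names (C-D-E): a third.
The major third is 4 semitones; here we have 6, two semitones wider: doubly augmented.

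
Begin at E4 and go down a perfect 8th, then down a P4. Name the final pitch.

E4 down a perfect octave → E3 (12 semitones).
Down a perfect fourth from E3: B2 (5 semitones down).

B2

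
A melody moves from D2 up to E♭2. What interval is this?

D to E spans two letter names (D-E): a second.
A major second would be 2 semitones, but D2 to Eb2 is 1 — one semitone narrower, making it a minor second.

minor second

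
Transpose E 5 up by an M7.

D sharp 6

The seventh takes the letter from E up to D.
A major seventh is 11 semitones; 11 semitones up from E5 gives D#6.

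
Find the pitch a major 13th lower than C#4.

E2

Counting six letter names plus an octave down from C lands on E.
A major thirteenth is 21 semitones; 21 semitones down from C#4 gives E2.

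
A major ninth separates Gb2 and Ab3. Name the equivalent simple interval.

Each octave removed subtracts seven from the number: 9 − 7 = 2.
So a major ninth is an octave plus a major second. The quality is unchanged.

major 2nd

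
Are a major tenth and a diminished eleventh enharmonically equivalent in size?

A major tenth = 16 semitones = a diminished eleventh; enharmonically equal.

Yes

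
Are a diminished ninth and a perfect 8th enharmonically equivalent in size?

A diminished ninth = 12 semitones = a perfect octave; enharmonically equal.

Yes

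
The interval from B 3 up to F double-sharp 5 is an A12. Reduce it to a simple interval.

A5

Subtracting seven from the interval number removes an octave: 12 − 7 = 5.
Quality carries through unchanged, so the simple form is an augmented fifth.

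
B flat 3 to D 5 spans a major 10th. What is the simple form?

major third

Take out an octave (7 from the number): 10 − 7 = 3.
Quality carries through unchanged, so the simple form is a major third.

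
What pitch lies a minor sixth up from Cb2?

Six letter names up from C: A.
A minor sixth is 8 semitones; 8 semitones up from Cb2 gives Abb2.

Abb2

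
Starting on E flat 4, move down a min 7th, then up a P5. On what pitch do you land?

C 4

A minor seventh down from Eb4 is F3.
F3 up a perfect fifth → C4 (7 semitones).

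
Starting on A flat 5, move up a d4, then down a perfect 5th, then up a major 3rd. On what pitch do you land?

Up a diminished fourth from Ab5: Dbb6 (4 semitones up).
Dbb6 down a perfect fifth → Gbb5 (7 semitones).
A major third up from Gbb5 is Bbb5.

B double-flat 5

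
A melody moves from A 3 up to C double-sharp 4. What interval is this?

augmented third

A to C spans three letter names (A-B-C), so the interval is some kind of third.
The major third is 4 semitones; here we have 5, one semitone wider: augmented.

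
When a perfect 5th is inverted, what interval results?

perfect 4th

Interval numbers invert to sum to nine: 5 + 4 = 9, so a fifth inverts to a fourth.
And perfect stays perfect under inversion, so we get a perfect fourth.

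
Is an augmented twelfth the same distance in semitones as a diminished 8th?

No

An augmented twelfth is 20 semitones but a diminished octave is 11 semitones — different sizes.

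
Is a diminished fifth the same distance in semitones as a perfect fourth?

No

A diminished fifth is 6 semitones but a perfect fourth is 5 semitones — different sizes.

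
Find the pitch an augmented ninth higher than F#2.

G##3

Two letters up from F (plus an octave) reaches G.
An augmented ninth spans 15 semitones, so from F#2 the target pitch is G##3.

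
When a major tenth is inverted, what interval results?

First reduce the compound major tenth to its simple form, a major third.
Interval numbers invert to sum to nine: 3 + 6 = 9, so a third inverts to a sixth.
The quality also flips — major becomes minor — giving a minor sixth.

minor sixth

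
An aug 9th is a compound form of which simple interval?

Each octave removed subtracts seven from the number: 9 − 7 = 2.
That makes an augmented ninth a compound augmented second — an octave plus an augmented second.

A2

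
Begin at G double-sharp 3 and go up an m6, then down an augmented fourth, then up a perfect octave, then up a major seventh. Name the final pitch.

A minor sixth up from G##3 is E#4.
E#4 down an augmented fourth → B3 (6 semitones).
B3 up a perfect octave → B4 (12 semitones).
A major seventh up from B4 is A#5.

A sharp 5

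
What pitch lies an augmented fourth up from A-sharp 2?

D-double-sharp 3

Counting four letter names up from A lands on D.
An augmented fourth spans 6 semitones, so from A#2 the target pitch is D##3.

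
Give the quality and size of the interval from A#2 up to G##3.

A to G spans seven letter names (A-B-C-D-E-F-G): a seventh.
Counting semitones, A#2→G##3 is 11, which is the major seventh.

M7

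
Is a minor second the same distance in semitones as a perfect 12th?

No

A minor second is 1 semitone but a perfect twelfth is 19 semitones — different sizes.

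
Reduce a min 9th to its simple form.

m2

Each octave removed subtracts seven from the number: 9 − 7 = 2.
Quality carries through unchanged, so the simple form is a minor second.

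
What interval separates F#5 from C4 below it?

augmented eleventh

Descending from F#5 to C4 is the same interval as ascending C4 to F#5.
C to F spans four letter names (C-D-E-F), plus an octave, so the interval is some kind of eleventh.
The perfect eleventh is 17 semitones; here we have 18, one semitone wider: augmented.
(Equivalently, a compound augmented fourth: an augmented fourth plus an octave.)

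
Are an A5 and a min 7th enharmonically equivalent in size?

No

An augmented fifth is 8 semitones but a minor seventh is 10 semitones — different sizes.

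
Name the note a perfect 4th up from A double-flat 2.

Four letter names up from A: D.
A perfect fourth spans 5 semitones, so from Abb2 the target pitch is Dbb3.

D double-flat 3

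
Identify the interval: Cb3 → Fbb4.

d11

C to F spans four letter names (C-D-E-F), plus an octave, so the interval is some kind of eleventh.
A perfect eleventh would be 17 semitones; Cb3 to Fbb4 is 16, one semitone narrower, so the interval is diminished.
(Equivalently, a compound diminished fourth: a diminished fourth plus an octave.)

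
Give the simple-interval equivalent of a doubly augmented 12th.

doubly augmented fifth

Take out an octave (7 from the number): 12 − 7 = 5.
So a doubly augmented twelfth is an octave plus a doubly augmented fifth. The quality is unchanged.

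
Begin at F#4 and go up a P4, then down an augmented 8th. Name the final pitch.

Bb3

A perfect fourth up from F#4 is B4.
B4 down an augmented octave → Bb3 (13 semitones).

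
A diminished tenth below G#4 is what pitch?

The tenth's letter: G down three letter names plus an octave → E.
Moving 14 semitones down from G#4 (the size of a diminished tenth) reaches E##3.

E##3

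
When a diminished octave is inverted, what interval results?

Interval numbers invert to sum to nine: 8 + 1 = 9, so an octave inverts to a unison.
And diminished becomes augmented under inversion, so we get an augmented unison.

augmented unison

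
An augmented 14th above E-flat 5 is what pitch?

Seven letters up from E (plus an octave) reaches D.
An augmented fourteenth is 24 semitones; 24 semitones up from Eb5 gives D#7.

D-sharp 7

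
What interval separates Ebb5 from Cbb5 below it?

Descending from Ebb5 to Cbb5 is the same interval as ascending Cbb5 to Ebb5.
C to E spans three letter names (C-D-E) — that makes it a third of some quality.
Cbb5 to Ebb5 is 4 semitones, matching the major third exactly, so the quality is major.

major 3rd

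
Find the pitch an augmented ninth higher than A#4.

The ninth's letter: A up two letter names plus an octave → B.
Moving 15 semitones up from A#4 (the size of an augmented ninth) reaches B##5.

B##5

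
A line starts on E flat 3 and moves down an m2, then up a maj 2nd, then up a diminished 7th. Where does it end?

Down a minor second from Eb3: D3 (1 semitone down).
D3 up a major second → E3 (2 semitones).
E3 up a diminished seventh → Db4 (9 semitones).

D flat 4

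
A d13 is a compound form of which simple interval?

diminished 6th

Subtracting seven from the interval number removes an octave: 13 − 7 = 6.
So a diminished thirteenth is an octave plus a diminished sixth. The quality is unchanged.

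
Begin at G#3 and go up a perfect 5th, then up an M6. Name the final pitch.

G#3 up a perfect fifth → D#4 (7 semitones).
Up a major sixth from D#4: B#4 (9 semitones up).

B#4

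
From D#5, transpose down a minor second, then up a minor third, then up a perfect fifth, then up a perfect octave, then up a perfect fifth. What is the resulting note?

A minor second down from D#5 is C##5.
C##5 up a minor third → E#5 (3 semitones).
E#5 up a perfect fifth → B#5 (7 semitones).
Up a perfect octave from B#5: B#6 (12 semitones up).
B#6 up a perfect fifth → F##7 (7 semitones).

F##7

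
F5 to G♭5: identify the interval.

F to G spans two letter names (F-G): a second.
At 1 semitone, F5→Gb5 falls one short of a major second: minor.

minor second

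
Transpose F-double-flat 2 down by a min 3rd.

Counting three letter names down from F lands on D.
Moving 3 semitones down from Fbb2 (the size of a minor third) reaches Dbb2.

D-double-flat 2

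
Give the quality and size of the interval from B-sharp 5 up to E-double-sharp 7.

B to E spans four letter names (B-C-D-E), plus an octave: an eleventh.
The perfect eleventh is 17 semitones; here we have 18, one semitone wider: augmented.
(Equivalently, a compound augmented fourth: an augmented fourth plus an octave.)

augmented eleventh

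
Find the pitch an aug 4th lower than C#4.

Counting four letter names down from C lands on G.
An augmented fourth spans 6 semitones, so from C#4 the target pitch is G3.

G3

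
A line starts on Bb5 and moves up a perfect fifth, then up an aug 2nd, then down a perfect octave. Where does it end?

Bb5 up a perfect fifth → F6 (7 semitones).
An augmented second up from F6 is G#6.
A perfect octave down from G#6 is G#5.

G#5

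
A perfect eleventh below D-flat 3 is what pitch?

Counting four letter names plus an octave down from D lands on A.
A perfect eleventh is 17 semitones; 17 semitones down from Db3 gives Ab1.

A-flat 1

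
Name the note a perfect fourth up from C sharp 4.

The fourth takes the letter from C up to F.
Moving 5 semitones up from C#4 (the size of a perfect fourth) reaches F#4.

F sharp 4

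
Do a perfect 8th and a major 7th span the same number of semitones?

A perfect octave spans 12 semitones; a major seventh spans 11 semitones. They differ by 1.

No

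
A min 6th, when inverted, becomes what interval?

Inverted interval numbers add to nine, so a sixth pairs with a third (6 + 3 = 9).
And minor becomes major under inversion, so we get a major third.

major third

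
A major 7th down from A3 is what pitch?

Counting seven letter names down from A lands on B.
Moving 11 semitones down from A3 (the size of a major seventh) reaches Bb2.

Bb2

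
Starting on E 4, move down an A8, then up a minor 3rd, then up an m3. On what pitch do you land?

B double-flat 3

An augmented octave down from E4 is Eb3.
Up a minor third from Eb3: Gb3 (3 semitones up).
Up a minor third from Gb3: Bbb3 (3 semitones up).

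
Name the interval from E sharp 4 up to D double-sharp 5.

major seventh

E to D spans seven letter names (E-F-G-A-B-C-D), so the interval is some kind of seventh.
E#4 to D##5 is 11 semitones, matching the major seventh exactly, so the quality is major.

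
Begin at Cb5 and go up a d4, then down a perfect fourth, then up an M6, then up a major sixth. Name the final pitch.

A diminished fourth up from Cb5 is Fbb5.
Down a perfect fourth from Fbb5: Cbb5 (5 semitones down).
Cbb5 up a major sixth → Abb5 (9 semitones).
Up a major sixth from Abb5: Fb6 (9 semitones up).

Fb6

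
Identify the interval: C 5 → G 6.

perfect twelfth

C to G spans five letter names (C-D-E-F-G), plus an octave — that makes it a twelfth of some quality.
The perfect twelfth spans 19 semitones, and C5 to G6 is exactly 19 semitones — so this is a perfect twelfth.
(Equivalently, a compound perfect fifth: a perfect fifth plus an octave.)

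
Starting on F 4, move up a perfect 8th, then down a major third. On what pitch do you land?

F4 up a perfect octave → F5 (12 semitones).
A major third down from F5 is Db5.

D flat 5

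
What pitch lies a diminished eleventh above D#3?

G4

Counting four letter names plus an octave up from D lands on G.
Moving 16 semitones up from D#3 (the size of a diminished eleventh) reaches G4.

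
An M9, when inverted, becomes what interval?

minor seventh

First reduce the compound major ninth to its simple form, a major second.
The rule of nine gives the new number: 9 − 2 = 7, so a second becomes a seventh.
Quality inverts too: major becomes minor. That makes the inversion a minor seventh.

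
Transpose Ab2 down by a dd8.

An octave keeps the letter name A, an octave down from A.
Moving 10 semitones down from Ab2 (the size of a doubly diminished octave) reaches A#1.

A#1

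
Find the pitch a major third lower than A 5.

F 5

Counting three letter names down from A lands on F.
A major third is 4 semitones; 4 semitones down from A5 gives F5.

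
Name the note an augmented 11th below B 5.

F 4

Counting four letter names plus an octave down from B lands on F.
An augmented eleventh spans 18 semitones, so from B5 the target pitch is F4.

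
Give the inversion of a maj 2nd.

m7

The rule of nine gives the new number: 9 − 2 = 7, so a second becomes a seventh.
And major becomes minor under inversion, so we get a minor seventh.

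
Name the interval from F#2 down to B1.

perfect fifth

Descending from F#2 to B1 is the same interval as ascending B1 to F#2.
B to F spans five letter names (B-C-D-E-F), so the interval is some kind of fifth.
Counting semitones, B1→F#2 is 7, which is the perfect fifth.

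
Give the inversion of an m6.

Interval numbers invert to sum to nine: 6 + 3 = 9, so a sixth inverts to a third.
The quality also flips — minor becomes major — giving a major third.

major 3rd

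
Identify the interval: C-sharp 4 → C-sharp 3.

perfect octave

Descending from C#4 to C#3 is the same interval as ascending C#3 to C#4.
C to C is the same letter name, plus an octave — that makes it an octave of some quality.
Counting semitones, C#3→C#4 is 12, which is the perfect octave.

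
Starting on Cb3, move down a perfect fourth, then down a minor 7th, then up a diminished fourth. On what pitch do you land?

Dbb2

Down a perfect fourth from Cb3: Gb2 (5 semitones down).
Down a minor seventh from Gb2: Ab1 (10 semitones down).
A diminished fourth up from Ab1 is Dbb2.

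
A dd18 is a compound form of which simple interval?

Each octave removed subtracts seven from the number: 18 − 14 = 4.
So a doubly diminished eighteenth is 2 octaves plus a doubly diminished fourth. The quality is unchanged.

dd4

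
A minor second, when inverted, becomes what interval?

major 7th

Interval numbers invert to sum to nine: 2 + 7 = 9, so a second inverts to a seventh.
Quality inverts too: minor becomes major. That makes the inversion a major seventh.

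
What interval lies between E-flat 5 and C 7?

E to C spans six letter names (E-F-G-A-B-C), plus an octave, so the interval is some kind of thirteenth.
Counting semitones, Eb5→C7 is 21, which is the major thirteenth.
(Equivalently, a compound major sixth: a major sixth plus an octave.)

major 13th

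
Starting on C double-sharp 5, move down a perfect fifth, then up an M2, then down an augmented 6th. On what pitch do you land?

B 3

Down a perfect fifth from C##5: F##4 (7 semitones down).
A major second up from F##4 is G##4.
An augmented sixth down from G##4 is B3.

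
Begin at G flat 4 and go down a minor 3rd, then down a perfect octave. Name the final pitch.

E flat 3

Gb4 down a minor third → Eb4 (3 semitones).
Down a perfect octave from Eb4: Eb3 (12 semitones down).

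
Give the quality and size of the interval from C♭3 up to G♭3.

perfect fifth

C to G spans five letter names (C-D-E-F-G) — that makes it a fifth of some quality.
The perfect fifth spans 7 semitones, and Cb3 to Gb3 is exactly 7 semitones — so this is a perfect fifth.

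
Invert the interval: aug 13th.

First reduce the compound augmented thirteenth to its simple form, an augmented sixth.
The rule of nine gives the new number: 9 − 6 = 3, so a sixth becomes a third.
Quality inverts too: augmented becomes diminished. That makes the inversion a diminished third.

diminished third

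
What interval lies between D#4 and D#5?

perfect octave

D to D is the same letter name, plus an octave — that makes it an octave of some quality.
Counting semitones, D#4→D#5 is 12, which is the perfect octave.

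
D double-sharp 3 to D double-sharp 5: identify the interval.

perfect fifteenth

D to D is the same letter name, plus 2 octaves, so the interval is some kind of fifteenth.
Counting semitones, D##3→D##5 is 24, which is the perfect fifteenth.
(Equivalently, a compound perfect octave: a perfect octave plus an octave.)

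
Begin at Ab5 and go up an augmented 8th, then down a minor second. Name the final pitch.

An augmented octave up from Ab5 is A6.
A6 down a minor second → G#6 (1 semitone).

G#6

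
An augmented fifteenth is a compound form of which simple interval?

augmented 8th

Take out an octave (7 from the number): 15 − 7 = 8.
That makes an augmented fifteenth a compound augmented octave — an octave plus an augmented octave.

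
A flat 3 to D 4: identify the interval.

augmented 4th

A to D spans four letter names (A-B-C-D): a fourth.
A perfect fourth would be 5 semitones; Ab3 to D4 is 6, one semitone wider, so the interval is augmented.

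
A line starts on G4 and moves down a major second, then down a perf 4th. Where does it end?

Down a major second from G4: F4 (2 semitones down).
F4 down a perfect fourth → C4 (5 semitones).

C4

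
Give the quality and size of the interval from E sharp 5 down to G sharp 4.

major 6th

Descending from E#5 to G#4 is the same interval as ascending G#4 to E#5.
G to E spans six letter names (G-A-B-C-D-E): a sixth.
Counting semitones, G#4→E#5 is 9, which is the major sixth.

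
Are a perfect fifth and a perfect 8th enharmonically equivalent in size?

No

A perfect fifth is 7 semitones but a perfect octave is 12 semitones — different sizes.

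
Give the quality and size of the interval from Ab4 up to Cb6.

minor 10th

A to C spans three letter names (A-B-C), plus an octave — that makes it a tenth of some quality.
At 15 semitones, Ab4→Cb6 falls one short of a major tenth: minor.
(Equivalently, a compound minor third: a minor third plus an octave.)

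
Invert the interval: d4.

Interval numbers invert to sum to nine: 4 + 5 = 9, so a fourth inverts to a fifth.
The quality also flips — diminished becomes augmented — giving an augmented fifth.

A5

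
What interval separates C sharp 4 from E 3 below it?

Descending from C#4 to E3 is the same interval as ascending E3 to C#4.
E to C spans six letter names (E-F-G-A-B-C): a sixth.
The major sixth spans 9 semitones, and E3 to C#4 is exactly 9 semitones — so this is a major sixth.

major 6th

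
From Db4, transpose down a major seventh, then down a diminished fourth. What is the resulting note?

Bb2

Down a major seventh from Db4: Ebb3 (11 semitones down).
Down a diminished fourth from Ebb3: Bb2 (4 semitones down).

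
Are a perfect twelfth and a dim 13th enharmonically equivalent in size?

A perfect twelfth spans 19 semitones, and a diminished thirteenth also spans 19 semitones — they're enharmonic.

Yes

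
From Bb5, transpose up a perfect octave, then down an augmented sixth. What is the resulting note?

Dbb6

Up a perfect octave from Bb5: Bb6 (12 semitones up).
Down an augmented sixth from Bb6: Dbb6 (10 semitones down).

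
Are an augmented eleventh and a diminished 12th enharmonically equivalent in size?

An augmented eleventh spans 18 semitones, and a diminished twelfth also spans 18 semitones — they're enharmonic.

Yes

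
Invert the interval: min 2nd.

Interval numbers invert to sum to nine: 2 + 7 = 9, so a second inverts to a seventh.
And minor becomes major under inversion, so we get a major seventh.

major 7th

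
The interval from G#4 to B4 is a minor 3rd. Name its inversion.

The rule of nine gives the new number: 9 − 3 = 6, so a third becomes a sixth.
And minor becomes major under inversion, so we get a major sixth.

M6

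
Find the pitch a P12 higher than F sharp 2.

C sharp 4

Counting five letter names plus an octave up from F lands on C.
A perfect twelfth is 19 semitones; 19 semitones up from F#2 gives C#4.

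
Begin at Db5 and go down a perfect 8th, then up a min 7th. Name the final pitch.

Down a perfect octave from Db5: Db4 (12 semitones down).
Up a minor seventh from Db4: Cb5 (10 semitones up).

Cb5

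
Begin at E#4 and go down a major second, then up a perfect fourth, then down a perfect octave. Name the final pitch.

G#3

E#4 down a major second → D#4 (2 semitones).
A perfect fourth up from D#4 is G#4.
Down a perfect octave from G#4: G#3 (12 semitones down).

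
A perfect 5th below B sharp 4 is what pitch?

Five letter names down from B: E.
A perfect fifth is 7 semitones; 7 semitones down from B#4 gives E#4.

E sharp 4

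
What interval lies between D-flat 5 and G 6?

D to G spans four letter names (D-E-F-G), plus an octave: an eleventh.
Db5 to G6 spans 18 semitones — one semitone wider than the perfect eleventh (17) — giving an augmented eleventh.
(Equivalently, a compound augmented fourth: an augmented fourth plus an octave.)

A11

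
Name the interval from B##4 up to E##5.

perfect 4th

B to E spans four letter names (B-C-D-E), so the interval is some kind of fourth.
Counting semitones, B##4→E##5 is 5, which is the perfect fourth.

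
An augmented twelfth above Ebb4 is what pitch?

Bb5

Five letters up from E (plus an octave) reaches B.
An augmented twelfth is 20 semitones; 20 semitones up from Ebb4 gives Bb5.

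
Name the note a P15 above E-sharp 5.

E-sharp 7

For a fifteenth the letter name doesn't change: still E, two octaves up.
A perfect fifteenth spans 24 semitones, so from E#5 the target pitch is E#7.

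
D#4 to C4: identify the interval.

Descending from D#4 to C4 is the same interval as ascending C4 to D#4.
C to D spans two letter names (C-D), so the interval is some kind of second.
C4 to D#4 spans 3 semitones — one semitone wider than the major second (2) — giving an augmented second.

augmented 2nd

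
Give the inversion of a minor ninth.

First reduce the compound minor ninth to its simple form, a minor second.
Inverted interval numbers add to nine, so a second pairs with a seventh (2 + 7 = 9).
Quality inverts too: minor becomes major. That makes the inversion a major seventh.

major seventh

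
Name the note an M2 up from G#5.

A#5

The second takes the letter from G up to A.
Moving 2 semitones up from G#5 (the size of a major second) reaches A#5.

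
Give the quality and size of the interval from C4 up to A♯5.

A13

C to A spans six letter names (C-D-E-F-G-A), plus an octave: a thirteenth.
The major thirteenth is 21 semitones; here we have 22, one semitone wider: augmented.
(Equivalently, a compound augmented sixth: an augmented sixth plus an octave.)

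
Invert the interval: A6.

Inverted interval numbers add to nine, so a sixth pairs with a third (6 + 3 = 9).
And augmented becomes diminished under inversion, so we get a diminished third.

d3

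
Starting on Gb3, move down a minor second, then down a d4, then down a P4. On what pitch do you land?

Gb3 down a minor second → F3 (1 semitone).
A diminished fourth down from F3 is C#3.
A perfect fourth down from C#3 is G#2.

G#2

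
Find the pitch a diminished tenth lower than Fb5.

D4

Three letters down from F (plus an octave) reaches D.
A diminished tenth is 14 semitones; 14 semitones down from Fb5 gives D4.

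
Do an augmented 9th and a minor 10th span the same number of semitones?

Yes

An augmented ninth = 15 semitones = a minor tenth; enharmonically equal.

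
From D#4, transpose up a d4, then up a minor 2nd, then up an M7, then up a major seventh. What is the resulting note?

A diminished fourth up from D#4 is G4.
G4 up a minor second → Ab4 (1 semitone).
Ab4 up a major seventh → G5 (11 semitones).
Up a major seventh from G5: F#6 (11 semitones up).

F#6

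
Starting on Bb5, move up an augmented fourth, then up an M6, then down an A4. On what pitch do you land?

G6

Up an augmented fourth from Bb5: E6 (6 semitones up).
A major sixth up from E6 is C#7.
C#7 down an augmented fourth → G6 (6 semitones).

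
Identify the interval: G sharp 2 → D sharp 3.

G to D spans five letter names (G-A-B-C-D): a fifth.
Counting semitones, G#2→D#3 is 7, which is the perfect fifth.

perfect fifth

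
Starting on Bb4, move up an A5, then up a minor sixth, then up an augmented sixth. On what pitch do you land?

B#6

Up an augmented fifth from Bb4: F#5 (8 semitones up).
A minor sixth up from F#5 is D6.
An augmented sixth up from D6 is B#6.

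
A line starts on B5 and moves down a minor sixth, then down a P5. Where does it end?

A minor sixth down from B5 is D#5.
A perfect fifth down from D#5 is G#4.

G#4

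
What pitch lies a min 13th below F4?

A2

Six letters down from F (plus an octave) reaches A.
A minor thirteenth is 20 semitones; 20 semitones down from F4 gives A2.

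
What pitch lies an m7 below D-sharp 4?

E-sharp 3

Counting seven letter names down from D lands on E.
A minor seventh spans 10 semitones, so from D#4 the target pitch is E#3.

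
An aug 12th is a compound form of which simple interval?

Take out an octave (7 from the number): 12 − 7 = 5.
That makes an augmented twelfth a compound augmented fifth — an octave plus an augmented fifth.

augmented 5th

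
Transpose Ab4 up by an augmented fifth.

E5

Five letter names up from A: E.
An augmented fifth spans 8 semitones, so from Ab4 the target pitch is E5.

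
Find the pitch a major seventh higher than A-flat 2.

Seven letter names up from A: G.
Moving 11 semitones up from Ab2 (the size of a major seventh) reaches G3.

G 3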